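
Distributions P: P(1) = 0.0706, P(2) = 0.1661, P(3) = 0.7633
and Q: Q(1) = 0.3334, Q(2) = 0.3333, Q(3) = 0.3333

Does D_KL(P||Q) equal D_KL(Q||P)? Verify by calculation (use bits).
D_KL(P||Q) = 0.5875 bits, D_KL(Q||P) = 0.6831 bits. No — D_KL(P||Q) ≠ D_KL(Q||P) for this pair.

D_KL(P||Q) = Σ P(x) log₂(P(x)/Q(x))

Computing term by term:
  P(1)·log₂(P(1)/Q(1)) = 0.0706·log₂(0.0706/0.3334) = -0.15811
  P(2)·log₂(P(2)/Q(2)) = 0.1661·log₂(0.1661/0.3333) = -0.16689
  P(3)·log₂(P(3)/Q(3)) = 0.7633·log₂(0.7633/0.3333) = 0.91247

D_KL(P||Q) = -0.15811 - 0.16689 + 0.91247 = 0.58747 ≈ 0.5875 bits

D_KL(Q||P) = Σ Q(x) log₂(Q(x)/P(x))

Computing term by term:
  Q(1)·log₂(Q(1)/P(1)) = 0.3334·log₂(0.3334/0.0706) = 0.74665
  Q(2)·log₂(Q(2)/P(2)) = 0.3333·log₂(0.3333/0.1661) = 0.33489
  Q(3)·log₂(Q(3)/P(3)) = 0.3333·log₂(0.3333/0.7633) = -0.39844

D_KL(Q||P) = 0.74665 + 0.33489 - 0.39844 = 0.68310 ≈ 0.6831 bits

These are NOT equal (difference: 0.0956 bits). KL divergence is asymmetric: D_KL(P||Q) ≠ D_KL(Q||P) in general.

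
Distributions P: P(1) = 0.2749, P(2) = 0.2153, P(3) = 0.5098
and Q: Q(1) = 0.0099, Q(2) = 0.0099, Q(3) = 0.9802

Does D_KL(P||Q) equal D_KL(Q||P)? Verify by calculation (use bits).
D_KL(P||Q) = 1.7940 bits, D_KL(Q||P) = 0.8330 bits. No — D_KL(P||Q) ≠ D_KL(Q||P) for this pair.

D_KL(P||Q) = Σ P(x) log₂(P(x)/Q(x))

Computing term by term:
  P(1)·log₂(P(1)/Q(1)) = 0.2749·log₂(0.2749/0.0099) = 1.31824
  P(2)·log₂(P(2)/Q(2)) = 0.2153·log₂(0.2153/0.0099) = 0.95653
  P(3)·log₂(P(3)/Q(3)) = 0.5098·log₂(0.5098/0.9802) = -0.48082

D_KL(P||Q) = 1.31824 + 0.95653 - 0.48082 = 1.79395 ≈ 1.7940 bits

D_KL(Q||P) = Σ Q(x) log₂(Q(x)/P(x))

Computing term by term:
  Q(1)·log₂(Q(1)/P(1)) = 0.0099·log₂(0.0099/0.2749) = -0.04747
  Q(2)·log₂(Q(2)/P(2)) = 0.0099·log₂(0.0099/0.2153) = -0.04398
  Q(3)·log₂(Q(3)/P(3)) = 0.9802·log₂(0.9802/0.5098) = 0.92447

D_KL(Q||P) = -0.04747 - 0.04398 + 0.92447 = 0.83302 ≈ 0.8330 bits

These are NOT equal (difference: 0.9610 bits). KL divergence is asymmetric: D_KL(P||Q) ≠ D_KL(Q||P) in general.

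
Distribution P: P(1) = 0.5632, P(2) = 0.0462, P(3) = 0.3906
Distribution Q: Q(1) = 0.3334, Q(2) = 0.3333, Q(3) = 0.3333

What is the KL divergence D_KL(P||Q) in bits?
0.3837 bits

D_KL(P||Q) = Σ P(x) log₂(P(x)/Q(x))

Computing term by term:
  P(1)·log₂(P(1)/Q(1)) = 0.5632·log₂(0.5632/0.3334) = 0.42600
  P(2)·log₂(P(2)/Q(2)) = 0.0462·log₂(0.0462/0.3333) = -0.13171
  P(3)·log₂(P(3)/Q(3)) = 0.3906·log₂(0.3906/0.3333) = 0.08940

D_KL(P||Q) = 0.42600 - 0.13171 + 0.08940 = 0.38369 ≈ 0.3837 bits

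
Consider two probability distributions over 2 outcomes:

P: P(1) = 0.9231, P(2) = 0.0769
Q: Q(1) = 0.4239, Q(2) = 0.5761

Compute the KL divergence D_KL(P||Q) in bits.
0.8130 bits

D_KL(P||Q) = Σ P(x) log₂(P(x)/Q(x))

Computing term by term:
  P(1)·log₂(P(1)/Q(1)) = 0.9231·log₂(0.9231/0.4239) = 1.03642
  P(2)·log₂(P(2)/Q(2)) = 0.0769·log₂(0.0769/0.5761) = -0.22341

D_KL(P||Q) = 1.03642 - 0.22341 = 0.81301 ≈ 0.8130 bits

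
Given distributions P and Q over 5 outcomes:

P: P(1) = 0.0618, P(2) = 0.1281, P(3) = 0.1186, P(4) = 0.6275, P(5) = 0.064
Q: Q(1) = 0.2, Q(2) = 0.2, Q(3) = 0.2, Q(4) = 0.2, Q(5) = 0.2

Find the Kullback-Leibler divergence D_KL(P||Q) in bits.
0.6535 bits

D_KL(P||Q) = Σ P(x) log₂(P(x)/Q(x))

Computing term by term:
  P(1)·log₂(P(1)/Q(1)) = 0.0618·log₂(0.0618/0.2) = -0.10471
  P(2)·log₂(P(2)/Q(2)) = 0.1281·log₂(0.1281/0.2) = -0.08233
  P(3)·log₂(P(3)/Q(3)) = 0.1186·log₂(0.1186/0.2) = -0.08941
  P(4)·log₂(P(4)/Q(4)) = 0.6275·log₂(0.6275/0.2) = 1.03513
  P(5)·log₂(P(5)/Q(5)) = 0.064·log₂(0.064/0.2) = -0.10521

D_KL(P||Q) = -0.10471 - 0.08233 - 0.08941 + 1.03513 - 0.10521 = 0.65347 ≈ 0.6535 bits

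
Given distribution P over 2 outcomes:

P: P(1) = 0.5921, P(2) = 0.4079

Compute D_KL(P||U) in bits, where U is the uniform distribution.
0.0246 bits

U(i) = 1/2 for all i

D_KL(P||U) = Σ P(x) log₂(P(x) / (1/2))
           = Σ P(x) log₂(P(x)) + log₂(2)
           = log₂(2) - H(P)

H(P) = -Σ P(x) log₂(P(x)):
  -P(1)·log₂(P(1)) = -(0.5921)·log₂(0.5921) = 0.44768
  -P(2)·log₂(P(2)) = -(0.4079)·log₂(0.4079) = 0.52771
H(P) = 0.44768 + 0.52771 = 0.97539 bits

log₂(2) = 1.00000 bits

D_KL(P||U) = 1.00000 - 0.97539 = 0.02461 ≈ 0.0246 bits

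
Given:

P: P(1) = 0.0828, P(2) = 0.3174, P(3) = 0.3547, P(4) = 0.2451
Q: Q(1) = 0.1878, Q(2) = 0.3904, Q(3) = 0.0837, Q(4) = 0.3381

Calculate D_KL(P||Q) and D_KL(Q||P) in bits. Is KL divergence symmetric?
D_KL(P||Q) = 0.4326 bits, D_KL(Q||P) = 0.3210 bits. No, KL divergence is not symmetric.

D_KL(P||Q) = Σ P(x) log₂(P(x)/Q(x))

Computing term by term:
  P(1)·log₂(P(1)/Q(1)) = 0.0828·log₂(0.0828/0.1878) = -0.09783
  P(2)·log₂(P(2)/Q(2)) = 0.3174·log₂(0.3174/0.3904) = -0.09479
  P(3)·log₂(P(3)/Q(3)) = 0.3547·log₂(0.3547/0.0837) = 0.73895
  P(4)·log₂(P(4)/Q(4)) = 0.2451·log₂(0.2451/0.3381) = -0.11375

D_KL(P||Q) = -0.09783 - 0.09479 + 0.73895 - 0.11375 = 0.43258 ≈ 0.4326 bits

D_KL(Q||P) = Σ Q(x) log₂(Q(x)/P(x))

Computing term by term:
  Q(1)·log₂(Q(1)/P(1)) = 0.1878·log₂(0.1878/0.0828) = 0.22188
  Q(2)·log₂(Q(2)/P(2)) = 0.3904·log₂(0.3904/0.3174) = 0.11659
  Q(3)·log₂(Q(3)/P(3)) = 0.0837·log₂(0.0837/0.3547) = -0.17437
  Q(4)·log₂(Q(4)/P(4)) = 0.3381·log₂(0.3381/0.2451) = 0.15691

D_KL(Q||P) = 0.22188 + 0.11659 - 0.17437 + 0.15691 = 0.32101 ≈ 0.3210 bits

These are NOT equal (difference: 0.1116 bits). KL divergence is asymmetric: D_KL(P||Q) ≠ D_KL(Q||P) in general.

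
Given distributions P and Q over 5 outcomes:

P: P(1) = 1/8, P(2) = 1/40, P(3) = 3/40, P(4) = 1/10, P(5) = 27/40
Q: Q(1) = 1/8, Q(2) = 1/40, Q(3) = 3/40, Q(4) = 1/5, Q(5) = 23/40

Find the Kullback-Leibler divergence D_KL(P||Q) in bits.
0.0561 bits

D_KL(P||Q) = Σ P(x) log₂(P(x)/Q(x))

Computing term by term:
  P(1)·log₂(P(1)/Q(1)) = (1/8)·log₂((1/8)/(1/8)) = 0.00000
  P(2)·log₂(P(2)/Q(2)) = (1/40)·log₂((1/40)/(1/40)) = 0.00000
  P(3)·log₂(P(3)/Q(3)) = (3/40)·log₂((3/40)/(3/40)) = 0.00000
  P(4)·log₂(P(4)/Q(4)) = (1/10)·log₂((1/10)/(1/5)) = -0.10000
  P(5)·log₂(P(5)/Q(5)) = (27/40)·log₂((27/40)/(23/40)) = 0.15614

D_KL(P||Q) = 0.00000 + 0.00000 + 0.00000 - 0.10000 + 0.15614 = 0.05614 ≈ 0.0561 bits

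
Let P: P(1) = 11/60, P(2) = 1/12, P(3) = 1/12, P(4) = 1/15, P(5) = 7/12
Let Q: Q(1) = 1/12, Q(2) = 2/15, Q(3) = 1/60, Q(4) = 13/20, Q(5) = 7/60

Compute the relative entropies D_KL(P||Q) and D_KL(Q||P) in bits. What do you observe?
D_KL(P||Q) = 1.4810 bits, D_KL(Q||P) = 1.8215 bits. The two directions give different values (D_KL(Q||P) exceeds D_KL(P||Q) by 0.3405 bits): KL divergence is asymmetric.

D_KL(P||Q) = Σ P(x) log₂(P(x)/Q(x))

Computing term by term:
  P(1)·log₂(P(1)/Q(1)) = (11/60)·log₂((11/60)/(1/12)) = 0.20854
  P(2)·log₂(P(2)/Q(2)) = (1/12)·log₂((1/12)/(2/15)) = -0.05651
  P(3)·log₂(P(3)/Q(3)) = (1/12)·log₂((1/12)/(1/60)) = 0.19349
  P(4)·log₂(P(4)/Q(4)) = (1/15)·log₂((1/15)/(13/20)) = -0.21903
  P(5)·log₂(P(5)/Q(5)) = (7/12)·log₂((7/12)/(7/60)) = 1.35446

D_KL(P||Q) = 0.20854 - 0.05651 + 0.19349 - 0.21903 + 1.35446 = 1.48095 ≈ 1.4810 bits

D_KL(Q||P) = Σ Q(x) log₂(Q(x)/P(x))

Computing term by term:
  Q(1)·log₂(Q(1)/P(1)) = (1/12)·log₂((1/12)/(11/60)) = -0.09479
  Q(2)·log₂(Q(2)/P(2)) = (2/15)·log₂((2/15)/(1/12)) = 0.09041
  Q(3)·log₂(Q(3)/P(3)) = (1/60)·log₂((1/60)/(1/12)) = -0.03870
  Q(4)·log₂(Q(4)/P(4)) = (13/20)·log₂((13/20)/(1/15)) = 2.13551
  Q(5)·log₂(Q(5)/P(5)) = (7/60)·log₂((7/60)/(7/12)) = -0.27089

D_KL(Q||P) = -0.09479 + 0.09041 - 0.03870 + 2.13551 - 0.27089 = 1.82154 ≈ 1.8215 bits

These are NOT equal (difference: 0.3405 bits). KL divergence is asymmetric: D_KL(P||Q) ≠ D_KL(Q||P) in general.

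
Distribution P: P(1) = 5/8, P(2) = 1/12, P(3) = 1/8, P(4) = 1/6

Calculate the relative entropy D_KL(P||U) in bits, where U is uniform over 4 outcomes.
0.4716 bits

U(i) = 1/4 for all i

D_KL(P||U) = Σ P(x) log₂(P(x) / (1/4))
           = Σ P(x) log₂(P(x)) + log₂(4)
           = log₂(4) - H(P)

H(P) = -Σ P(x) log₂(P(x)):
  -P(1)·log₂(P(1)) = -(5/8)·log₂(5/8) = 0.42379
  -P(2)·log₂(P(2)) = -(1/12)·log₂(1/12) = 0.29875
  -P(3)·log₂(P(3)) = -(1/8)·log₂(1/8) = 0.37500
  -P(4)·log₂(P(4)) = -(1/6)·log₂(1/6) = 0.43083
H(P) = 0.42379 + 0.29875 + 0.37500 + 0.43083 = 1.52837 bits

log₂(4) = 2.00000 bits

D_KL(P||U) = 2.00000 - 1.52837 = 0.47163 ≈ 0.4716 bits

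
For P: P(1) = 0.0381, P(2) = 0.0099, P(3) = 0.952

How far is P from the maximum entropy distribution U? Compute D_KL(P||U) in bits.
1.2719 bits

U(i) = 1/3 for all i

D_KL(P||U) = Σ P(x) log₂(P(x) / (1/3))
           = Σ P(x) log₂(P(x)) + log₂(3)
           = log₂(3) - H(P)

H(P) = -Σ P(x) log₂(P(x)):
  -P(1)·log₂(P(1)) = -(0.0381)·log₂(0.0381) = 0.17961
  -P(2)·log₂(P(2)) = -(0.0099)·log₂(0.0099) = 0.06592
  -P(3)·log₂(P(3)) = -(0.952)·log₂(0.952) = 0.06756
H(P) = 0.17961 + 0.06592 + 0.06756 = 0.31309 bits

log₂(3) = 1.58496 bits

D_KL(P||U) = 1.58496 - 0.31309 = 1.27187 ≈ 1.2719 bits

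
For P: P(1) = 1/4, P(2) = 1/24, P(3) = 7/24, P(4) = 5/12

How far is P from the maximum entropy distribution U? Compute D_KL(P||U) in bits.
0.2642 bits

U(i) = 1/4 for all i

D_KL(P||U) = Σ P(x) log₂(P(x) / (1/4))
           = Σ P(x) log₂(P(x)) + log₂(4)
           = log₂(4) - H(P)

H(P) = -Σ P(x) log₂(P(x)):
  -P(1)·log₂(P(1)) = -(1/4)·log₂(1/4) = 0.50000
  -P(2)·log₂(P(2)) = -(1/24)·log₂(1/24) = 0.19104
  -P(3)·log₂(P(3)) = -(7/24)·log₂(7/24) = 0.51847
  -P(4)·log₂(P(4)) = -(5/12)·log₂(5/12) = 0.52626
H(P) = 0.50000 + 0.19104 + 0.51847 + 0.52626 = 1.73577 bits

log₂(4) = 2.00000 bits

D_KL(P||U) = 2.00000 - 1.73577 = 0.26423 ≈ 0.2642 bits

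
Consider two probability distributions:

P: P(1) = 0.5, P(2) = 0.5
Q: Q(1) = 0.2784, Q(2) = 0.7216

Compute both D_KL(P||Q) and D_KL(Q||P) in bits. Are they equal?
D_KL(P||Q) = 0.1577 bits, D_KL(Q||P) = 0.1467 bits. No, they are not equal.

D_KL(P||Q) = Σ P(x) log₂(P(x)/Q(x))

Computing term by term:
  P(1)·log₂(P(1)/Q(1)) = 0.5·log₂(0.5/0.2784) = 0.42238
  P(2)·log₂(P(2)/Q(2)) = 0.5·log₂(0.5/0.7216) = -0.26464

D_KL(P||Q) = 0.42238 - 0.26464 = 0.15774 ≈ 0.1577 bits

D_KL(Q||P) = Σ Q(x) log₂(Q(x)/P(x))

Computing term by term:
  Q(1)·log₂(Q(1)/P(1)) = 0.2784·log₂(0.2784/0.5) = -0.23518
  Q(2)·log₂(Q(2)/P(2)) = 0.7216·log₂(0.7216/0.5) = 0.38192

D_KL(Q||P) = -0.23518 + 0.38192 = 0.14674 ≈ 0.1467 bits

These are NOT equal (difference: 0.0110 bits). KL divergence is asymmetric: D_KL(P||Q) ≠ D_KL(Q||P) in general.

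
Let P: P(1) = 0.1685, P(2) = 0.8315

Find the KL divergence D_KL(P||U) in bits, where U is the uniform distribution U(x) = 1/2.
0.3457 bits

U(i) = 1/2 for all i

D_KL(P||U) = Σ P(x) log₂(P(x) / (1/2))
           = Σ P(x) log₂(P(x)) + log₂(2)
           = log₂(2) - H(P)

H(P) = -Σ P(x) log₂(P(x)):
  -P(1)·log₂(P(1)) = -(0.1685)·log₂(0.1685) = 0.43291
  -P(2)·log₂(P(2)) = -(0.8315)·log₂(0.8315) = 0.22136
H(P) = 0.43291 + 0.22136 = 0.65427 bits

log₂(2) = 1.00000 bits

D_KL(P||U) = 1.00000 - 0.65427 = 0.34573 ≈ 0.3457 bits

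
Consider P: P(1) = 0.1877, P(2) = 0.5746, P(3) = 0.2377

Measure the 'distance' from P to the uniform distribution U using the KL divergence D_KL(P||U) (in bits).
0.1799 bits

U(i) = 1/3 for all i

D_KL(P||U) = Σ P(x) log₂(P(x) / (1/3))
           = Σ P(x) log₂(P(x)) + log₂(3)
           = log₂(3) - H(P)

H(P) = -Σ P(x) log₂(P(x)):
  -P(1)·log₂(P(1)) = -(0.1877)·log₂(0.1877) = 0.45301
  -P(2)·log₂(P(2)) = -(0.5746)·log₂(0.5746) = 0.45932
  -P(3)·log₂(P(3)) = -(0.2377)·log₂(0.2377) = 0.49270
H(P) = 0.45301 + 0.45932 + 0.49270 = 1.40503 bits

log₂(3) = 1.58496 bits

D_KL(P||U) = 1.58496 - 1.40503 = 0.17993 ≈ 0.1799 bits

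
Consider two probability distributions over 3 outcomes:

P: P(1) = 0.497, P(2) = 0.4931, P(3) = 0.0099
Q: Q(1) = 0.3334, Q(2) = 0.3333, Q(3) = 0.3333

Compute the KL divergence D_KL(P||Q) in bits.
0.5147 bits

D_KL(P||Q) = Σ P(x) log₂(P(x)/Q(x))

Computing term by term:
  P(1)·log₂(P(1)/Q(1)) = 0.497·log₂(0.497/0.3334) = 0.28627
  P(2)·log₂(P(2)/Q(2)) = 0.4931·log₂(0.4931/0.3333) = 0.27863
  P(3)·log₂(P(3)/Q(3)) = 0.0099·log₂(0.0099/0.3333) = -0.05023

D_KL(P||Q) = 0.28627 + 0.27863 - 0.05023 = 0.51467 ≈ 0.5147 bits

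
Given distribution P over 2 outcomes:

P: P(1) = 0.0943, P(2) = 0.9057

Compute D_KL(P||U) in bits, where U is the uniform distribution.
0.5493 bits

U(i) = 1/2 for all i

D_KL(P||U) = Σ P(x) log₂(P(x) / (1/2))
           = Σ P(x) log₂(P(x)) + log₂(2)
           = log₂(2) - H(P)

H(P) = -Σ P(x) log₂(P(x)):
  -P(1)·log₂(P(1)) = -(0.0943)·log₂(0.0943) = 0.32124
  -P(2)·log₂(P(2)) = -(0.9057)·log₂(0.9057) = 0.12942
H(P) = 0.32124 + 0.12942 = 0.45066 bits

log₂(2) = 1.00000 bits

D_KL(P||U) = 1.00000 - 0.45066 = 0.54934 ≈ 0.5493 bits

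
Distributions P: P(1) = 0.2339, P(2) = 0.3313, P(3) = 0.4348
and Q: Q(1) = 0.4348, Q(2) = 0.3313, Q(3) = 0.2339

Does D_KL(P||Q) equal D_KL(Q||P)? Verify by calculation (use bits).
D_KL(P||Q) = 0.1797 bits, D_KL(Q||P) = 0.1797 bits. Yes — for this pair D_KL(P||Q) = D_KL(Q||P).

D_KL(P||Q) = Σ P(x) log₂(P(x)/Q(x))

Computing term by term:
  P(1)·log₂(P(1)/Q(1)) = 0.2339·log₂(0.2339/0.4348) = -0.20921
  P(2)·log₂(P(2)/Q(2)) = 0.3313·log₂(0.3313/0.3313) = 0.00000
  P(3)·log₂(P(3)/Q(3)) = 0.4348·log₂(0.4348/0.2339) = 0.38891

D_KL(P||Q) = -0.20921 + 0.00000 + 0.38891 = 0.17970 ≈ 0.1797 bits

D_KL(Q||P) = Σ Q(x) log₂(Q(x)/P(x))

Computing term by term:
  Q(1)·log₂(Q(1)/P(1)) = 0.4348·log₂(0.4348/0.2339) = 0.38891
  Q(2)·log₂(Q(2)/P(2)) = 0.3313·log₂(0.3313/0.3313) = 0.00000
  Q(3)·log₂(Q(3)/P(3)) = 0.2339·log₂(0.2339/0.4348) = -0.20921

D_KL(Q||P) = 0.38891 + 0.00000 - 0.20921 = 0.17970 ≈ 0.1797 bits

These ARE equal here. Q is P with outcomes relabeled (Q(1) = P(3), Q(3) = P(1)) by a relabeling that is its own inverse, so the two sums contain exactly the same terms in a different order. This is a special case — KL divergence is not symmetric in general: D_KL(P||Q) ≠ D_KL(Q||P) for most P, Q.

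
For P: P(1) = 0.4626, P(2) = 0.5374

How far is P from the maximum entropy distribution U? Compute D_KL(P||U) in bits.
0.0040 bits

U(i) = 1/2 for all i

D_KL(P||U) = Σ P(x) log₂(P(x) / (1/2))
           = Σ P(x) log₂(P(x)) + log₂(2)
           = log₂(2) - H(P)

H(P) = -Σ P(x) log₂(P(x)):
  -P(1)·log₂(P(1)) = -(0.4626)·log₂(0.4626) = 0.51449
  -P(2)·log₂(P(2)) = -(0.5374)·log₂(0.5374) = 0.48147
H(P) = 0.51449 + 0.48147 = 0.99596 bits

log₂(2) = 1.00000 bits

D_KL(P||U) = 1.00000 - 0.99596 = 0.00404 ≈ 0.0040 bits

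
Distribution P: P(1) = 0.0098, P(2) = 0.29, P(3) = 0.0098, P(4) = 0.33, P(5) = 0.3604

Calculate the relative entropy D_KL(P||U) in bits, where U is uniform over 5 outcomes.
0.6148 bits

U(i) = 1/5 for all i

D_KL(P||U) = Σ P(x) log₂(P(x) / (1/5))
           = Σ P(x) log₂(P(x)) + log₂(5)
           = log₂(5) - H(P)

H(P) = -Σ P(x) log₂(P(x)):
  -P(1)·log₂(P(1)) = -(0.0098)·log₂(0.0098) = 0.06540
  -P(2)·log₂(P(2)) = -(0.29)·log₂(0.29) = 0.51790
  -P(3)·log₂(P(3)) = -(0.0098)·log₂(0.0098) = 0.06540
  -P(4)·log₂(P(4)) = -(0.33)·log₂(0.33) = 0.52782
  -P(5)·log₂(P(5)) = -(0.3604)·log₂(0.3604) = 0.53063
H(P) = 0.06540 + 0.51790 + 0.06540 + 0.52782 + 0.53063 = 1.70715 bits

log₂(5) = 2.32193 bits

D_KL(P||U) = 2.32193 - 1.70715 = 0.61478 ≈ 0.6148 bits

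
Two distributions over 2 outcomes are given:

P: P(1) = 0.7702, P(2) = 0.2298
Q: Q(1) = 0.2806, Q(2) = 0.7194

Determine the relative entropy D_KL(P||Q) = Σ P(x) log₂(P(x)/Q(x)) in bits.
0.7436 bits

D_KL(P||Q) = Σ P(x) log₂(P(x)/Q(x))

Computing term by term:
  P(1)·log₂(P(1)/Q(1)) = 0.7702·log₂(0.7702/0.2806) = 1.12196
  P(2)·log₂(P(2)/Q(2)) = 0.2298·log₂(0.2298/0.7194) = -0.37835

D_KL(P||Q) = 1.12196 - 0.37835 = 0.74361 ≈ 0.7436 bits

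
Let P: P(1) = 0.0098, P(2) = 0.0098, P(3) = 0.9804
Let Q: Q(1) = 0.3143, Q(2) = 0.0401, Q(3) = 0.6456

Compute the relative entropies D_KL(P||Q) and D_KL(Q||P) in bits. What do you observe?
D_KL(P||Q) = 0.5220 bits, D_KL(Q||P) = 1.2649 bits. The two directions give different values (D_KL(Q||P) exceeds D_KL(P||Q) by 0.7429 bits): KL divergence is asymmetric.

D_KL(P||Q) = Σ P(x) log₂(P(x)/Q(x))

Computing term by term:
  P(1)·log₂(P(1)/Q(1)) = 0.0098·log₂(0.0098/0.3143) = -0.04903
  P(2)·log₂(P(2)/Q(2)) = 0.0098·log₂(0.0098/0.0401) = -0.01992
  P(3)·log₂(P(3)/Q(3)) = 0.9804·log₂(0.9804/0.6456) = 0.59092

D_KL(P||Q) = -0.04903 - 0.01992 + 0.59092 = 0.52197 ≈ 0.5220 bits

D_KL(Q||P) = Σ Q(x) log₂(Q(x)/P(x))

Computing term by term:
  Q(1)·log₂(Q(1)/P(1)) = 0.3143·log₂(0.3143/0.0098) = 1.57251
  Q(2)·log₂(Q(2)/P(2)) = 0.0401·log₂(0.0401/0.0098) = 0.08151
  Q(3)·log₂(Q(3)/P(3)) = 0.6456·log₂(0.6456/0.9804) = -0.38912

D_KL(Q||P) = 1.57251 + 0.08151 - 0.38912 = 1.26490 ≈ 1.2649 bits

These are NOT equal (difference: 0.7429 bits). KL divergence is asymmetric: D_KL(P||Q) ≠ D_KL(Q||P) in general.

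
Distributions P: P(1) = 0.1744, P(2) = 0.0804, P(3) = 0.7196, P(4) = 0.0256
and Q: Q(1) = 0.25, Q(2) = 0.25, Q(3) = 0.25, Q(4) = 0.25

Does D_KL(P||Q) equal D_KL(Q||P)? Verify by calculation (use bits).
D_KL(P||Q) = 0.7912 bits, D_KL(Q||P) = 0.9797 bits. No — D_KL(P||Q) ≠ D_KL(Q||P) for this pair.

D_KL(P||Q) = Σ P(x) log₂(P(x)/Q(x))

Computing term by term:
  P(1)·log₂(P(1)/Q(1)) = 0.1744·log₂(0.1744/0.25) = -0.09061
  P(2)·log₂(P(2)/Q(2)) = 0.0804·log₂(0.0804/0.25) = -0.13159
  P(3)·log₂(P(3)/Q(3)) = 0.7196·log₂(0.7196/0.25) = 1.09758
  P(4)·log₂(P(4)/Q(4)) = 0.0256·log₂(0.0256/0.25) = -0.08417

D_KL(P||Q) = -0.09061 - 0.13159 + 1.09758 - 0.08417 = 0.79121 ≈ 0.7912 bits

D_KL(Q||P) = Σ Q(x) log₂(Q(x)/P(x))

Computing term by term:
  Q(1)·log₂(Q(1)/P(1)) = 0.25·log₂(0.25/0.1744) = 0.12988
  Q(2)·log₂(Q(2)/P(2)) = 0.25·log₂(0.25/0.0804) = 0.40917
  Q(3)·log₂(Q(3)/P(3)) = 0.25·log₂(0.25/0.7196) = -0.38132
  Q(4)·log₂(Q(4)/P(4)) = 0.25·log₂(0.25/0.0256) = 0.82193

D_KL(Q||P) = 0.12988 + 0.40917 - 0.38132 + 0.82193 = 0.97966 ≈ 0.9797 bits

These are NOT equal (difference: 0.1885 bits). KL divergence is asymmetric: D_KL(P||Q) ≠ D_KL(Q||P) in general.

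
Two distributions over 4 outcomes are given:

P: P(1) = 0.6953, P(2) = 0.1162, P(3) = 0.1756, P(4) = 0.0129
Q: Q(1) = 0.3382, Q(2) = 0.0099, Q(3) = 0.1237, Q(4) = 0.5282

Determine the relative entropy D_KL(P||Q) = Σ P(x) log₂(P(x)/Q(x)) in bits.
1.1555 bits

D_KL(P||Q) = Σ P(x) log₂(P(x)/Q(x))

Computing term by term:
  P(1)·log₂(P(1)/Q(1)) = 0.6953·log₂(0.6953/0.3382) = 0.72294
  P(2)·log₂(P(2)/Q(2)) = 0.1162·log₂(0.1162/0.0099) = 0.41286
  P(3)·log₂(P(3)/Q(3)) = 0.1756·log₂(0.1756/0.1237) = 0.08876
  P(4)·log₂(P(4)/Q(4)) = 0.0129·log₂(0.0129/0.5282) = -0.06909

D_KL(P||Q) = 0.72294 + 0.41286 + 0.08876 - 0.06909 = 1.15547 ≈ 1.1555 bits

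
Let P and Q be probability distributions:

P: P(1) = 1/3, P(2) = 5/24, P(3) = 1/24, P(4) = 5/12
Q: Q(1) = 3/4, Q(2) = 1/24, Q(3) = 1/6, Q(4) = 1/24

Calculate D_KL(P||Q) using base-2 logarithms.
1.3946 bits

D_KL(P||Q) = Σ P(x) log₂(P(x)/Q(x))

Computing term by term:
  P(1)·log₂(P(1)/Q(1)) = (1/3)·log₂((1/3)/(3/4)) = -0.38998
  P(2)·log₂(P(2)/Q(2)) = (5/24)·log₂((5/24)/(1/24)) = 0.48374
  P(3)·log₂(P(3)/Q(3)) = (1/24)·log₂((1/24)/(1/6)) = -0.08333
  P(4)·log₂(P(4)/Q(4)) = (5/12)·log₂((5/12)/(1/24)) = 1.38414

D_KL(P||Q) = -0.38998 + 0.48374 - 0.08333 + 1.38414 = 1.39457 ≈ 1.3946 bits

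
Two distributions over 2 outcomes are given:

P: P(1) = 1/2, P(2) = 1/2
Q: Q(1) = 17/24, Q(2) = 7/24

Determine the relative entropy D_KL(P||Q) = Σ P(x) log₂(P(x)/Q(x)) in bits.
0.1376 bits

D_KL(P||Q) = Σ P(x) log₂(P(x)/Q(x))

Computing term by term:
  P(1)·log₂(P(1)/Q(1)) = (1/2)·log₂((1/2)/(17/24)) = -0.25125
  P(2)·log₂(P(2)/Q(2)) = (1/2)·log₂((1/2)/(7/24)) = 0.38880

D_KL(P||Q) = -0.25125 + 0.38880 = 0.13755 ≈ 0.1376 bits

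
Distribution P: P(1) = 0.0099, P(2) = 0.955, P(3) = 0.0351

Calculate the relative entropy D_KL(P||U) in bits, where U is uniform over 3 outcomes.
1.2860 bits

U(i) = 1/3 for all i

D_KL(P||U) = Σ P(x) log₂(P(x) / (1/3))
           = Σ P(x) log₂(P(x)) + log₂(3)
           = log₂(3) - H(P)

H(P) = -Σ P(x) log₂(P(x)):
  -P(1)·log₂(P(1)) = -(0.0099)·log₂(0.0099) = 0.06592
  -P(2)·log₂(P(2)) = -(0.955)·log₂(0.955) = 0.06344
  -P(3)·log₂(P(3)) = -(0.0351)·log₂(0.0351) = 0.16962
H(P) = 0.06592 + 0.06344 + 0.16962 = 0.29898 bits

log₂(3) = 1.58496 bits

D_KL(P||U) = 1.58496 - 0.29898 = 1.28598 ≈ 1.2860 bits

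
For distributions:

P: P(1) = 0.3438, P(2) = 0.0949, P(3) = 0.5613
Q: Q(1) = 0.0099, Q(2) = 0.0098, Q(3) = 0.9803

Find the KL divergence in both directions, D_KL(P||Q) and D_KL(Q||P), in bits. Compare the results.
D_KL(P||Q) = 1.6189 bits, D_KL(Q||P) = 0.7058 bits. D_KL(P||Q) is larger than D_KL(Q||P) by 0.9131 bits; the two directions differ.

D_KL(P||Q) = Σ P(x) log₂(P(x)/Q(x))

Computing term by term:
  P(1)·log₂(P(1)/Q(1)) = 0.3438·log₂(0.3438/0.0099) = 1.75957
  P(2)·log₂(P(2)/Q(2)) = 0.0949·log₂(0.0949/0.0098) = 0.31085
  P(3)·log₂(P(3)/Q(3)) = 0.5613·log₂(0.5613/0.9803) = -0.45154

D_KL(P||Q) = 1.75957 + 0.31085 - 0.45154 = 1.61888 ≈ 1.6189 bits

D_KL(Q||P) = Σ Q(x) log₂(Q(x)/P(x))

Computing term by term:
  Q(1)·log₂(Q(1)/P(1)) = 0.0099·log₂(0.0099/0.3438) = -0.05067
  Q(2)·log₂(Q(2)/P(2)) = 0.0098·log₂(0.0098/0.0949) = -0.03210
  Q(3)·log₂(Q(3)/P(3)) = 0.9803·log₂(0.9803/0.5613) = 0.78860

D_KL(Q||P) = -0.05067 - 0.03210 + 0.78860 = 0.70583 ≈ 0.7058 bits

These are NOT equal (difference: 0.9131 bits). KL divergence is asymmetric: D_KL(P||Q) ≠ D_KL(Q||P) in general.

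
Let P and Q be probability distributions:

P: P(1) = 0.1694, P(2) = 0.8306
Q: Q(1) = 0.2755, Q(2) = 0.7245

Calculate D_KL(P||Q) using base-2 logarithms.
0.0449 bits

D_KL(P||Q) = Σ P(x) log₂(P(x)/Q(x))

Computing term by term:
  P(1)·log₂(P(1)/Q(1)) = 0.1694·log₂(0.1694/0.2755) = -0.11885
  P(2)·log₂(P(2)/Q(2)) = 0.8306·log₂(0.8306/0.7245) = 0.16377

D_KL(P||Q) = -0.11885 + 0.16377 = 0.04492 ≈ 0.0449 bits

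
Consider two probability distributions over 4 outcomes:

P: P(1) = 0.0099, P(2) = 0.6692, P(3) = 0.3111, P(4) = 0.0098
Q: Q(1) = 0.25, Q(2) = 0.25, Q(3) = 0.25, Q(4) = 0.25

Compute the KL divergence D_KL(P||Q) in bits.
0.9568 bits

D_KL(P||Q) = Σ P(x) log₂(P(x)/Q(x))

Computing term by term:
  P(1)·log₂(P(1)/Q(1)) = 0.0099·log₂(0.0099/0.25) = -0.04612
  P(2)·log₂(P(2)/Q(2)) = 0.6692·log₂(0.6692/0.25) = 0.95060
  P(3)·log₂(P(3)/Q(3)) = 0.3111·log₂(0.3111/0.25) = 0.09814
  P(4)·log₂(P(4)/Q(4)) = 0.0098·log₂(0.0098/0.25) = -0.04580

D_KL(P||Q) = -0.04612 + 0.95060 + 0.09814 - 0.04580 = 0.95682 ≈ 0.9568 bits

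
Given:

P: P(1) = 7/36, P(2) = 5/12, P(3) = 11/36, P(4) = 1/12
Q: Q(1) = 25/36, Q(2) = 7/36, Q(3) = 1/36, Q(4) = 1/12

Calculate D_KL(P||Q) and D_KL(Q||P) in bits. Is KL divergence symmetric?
D_KL(P||Q) = 1.1581 bits, D_KL(Q||P) = 0.9655 bits. No, KL divergence is not symmetric.

D_KL(P||Q) = Σ P(x) log₂(P(x)/Q(x))

Computing term by term:
  P(1)·log₂(P(1)/Q(1)) = (7/36)·log₂((7/36)/(25/36)) = -0.35710
  P(2)·log₂(P(2)/Q(2)) = (5/12)·log₂((5/12)/(7/36)) = 0.45814
  P(3)·log₂(P(3)/Q(3)) = (11/36)·log₂((11/36)/(1/36)) = 1.05705
  P(4)·log₂(P(4)/Q(4)) = (1/12)·log₂((1/12)/(1/12)) = 0.00000

D_KL(P||Q) = -0.35710 + 0.45814 + 1.05705 + 0.00000 = 1.15809 ≈ 1.1581 bits

D_KL(Q||P) = Σ Q(x) log₂(Q(x)/P(x))

Computing term by term:
  Q(1)·log₂(Q(1)/P(1)) = (25/36)·log₂((25/36)/(7/36)) = 1.27535
  Q(2)·log₂(Q(2)/P(2)) = (7/36)·log₂((7/36)/(5/12)) = -0.21380
  Q(3)·log₂(Q(3)/P(3)) = (1/36)·log₂((1/36)/(11/36)) = -0.09610
  Q(4)·log₂(Q(4)/P(4)) = (1/12)·log₂((1/12)/(1/12)) = 0.00000

D_KL(Q||P) = 1.27535 - 0.21380 - 0.09610 + 0.00000 = 0.96545 ≈ 0.9655 bits

These are NOT equal (difference: 0.1926 bits). KL divergence is asymmetric: D_KL(P||Q) ≠ D_KL(Q||P) in general.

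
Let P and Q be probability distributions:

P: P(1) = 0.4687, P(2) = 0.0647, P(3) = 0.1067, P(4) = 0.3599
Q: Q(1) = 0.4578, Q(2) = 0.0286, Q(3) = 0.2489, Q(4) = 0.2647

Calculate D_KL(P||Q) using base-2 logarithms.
0.1212 bits

D_KL(P||Q) = Σ P(x) log₂(P(x)/Q(x))

Computing term by term:
  P(1)·log₂(P(1)/Q(1)) = 0.4687·log₂(0.4687/0.4578) = 0.01591
  P(2)·log₂(P(2)/Q(2)) = 0.0647·log₂(0.0647/0.0286) = 0.07620
  P(3)·log₂(P(3)/Q(3)) = 0.1067·log₂(0.1067/0.2489) = -0.13039
  P(4)·log₂(P(4)/Q(4)) = 0.3599·log₂(0.3599/0.2647) = 0.15952

D_KL(P||Q) = 0.01591 + 0.07620 - 0.13039 + 0.15952 = 0.12124 ≈ 0.1212 bits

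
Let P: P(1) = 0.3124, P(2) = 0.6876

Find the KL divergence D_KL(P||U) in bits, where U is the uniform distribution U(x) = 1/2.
0.1041 bits

U(i) = 1/2 for all i

D_KL(P||U) = Σ P(x) log₂(P(x) / (1/2))
           = Σ P(x) log₂(P(x)) + log₂(2)
           = log₂(2) - H(P)

H(P) = -Σ P(x) log₂(P(x)):
  -P(1)·log₂(P(1)) = -(0.3124)·log₂(0.3124) = 0.52437
  -P(2)·log₂(P(2)) = -(0.6876)·log₂(0.6876) = 0.37155
H(P) = 0.52437 + 0.37155 = 0.89592 bits

log₂(2) = 1.00000 bits

D_KL(P||U) = 1.00000 - 0.89592 = 0.10408 ≈ 0.1041 bits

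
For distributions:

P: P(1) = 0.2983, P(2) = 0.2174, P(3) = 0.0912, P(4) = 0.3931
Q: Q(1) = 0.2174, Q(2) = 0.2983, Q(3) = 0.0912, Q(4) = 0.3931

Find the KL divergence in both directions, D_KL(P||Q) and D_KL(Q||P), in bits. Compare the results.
D_KL(P||Q) = 0.0369 bits, D_KL(Q||P) = 0.0369 bits. The two directions give exactly the same value for this pair.

D_KL(P||Q) = Σ P(x) log₂(P(x)/Q(x))

Computing term by term:
  P(1)·log₂(P(1)/Q(1)) = 0.2983·log₂(0.2983/0.2174) = 0.13615
  P(2)·log₂(P(2)/Q(2)) = 0.2174·log₂(0.2174/0.2983) = -0.09922
  P(3)·log₂(P(3)/Q(3)) = 0.0912·log₂(0.0912/0.0912) = 0.00000
  P(4)·log₂(P(4)/Q(4)) = 0.3931·log₂(0.3931/0.3931) = 0.00000

D_KL(P||Q) = 0.13615 - 0.09922 + 0.00000 + 0.00000 = 0.03693 ≈ 0.0369 bits

D_KL(Q||P) = Σ Q(x) log₂(Q(x)/P(x))

Computing term by term:
  Q(1)·log₂(Q(1)/P(1)) = 0.2174·log₂(0.2174/0.2983) = -0.09922
  Q(2)·log₂(Q(2)/P(2)) = 0.2983·log₂(0.2983/0.2174) = 0.13615
  Q(3)·log₂(Q(3)/P(3)) = 0.0912·log₂(0.0912/0.0912) = 0.00000
  Q(4)·log₂(Q(4)/P(4)) = 0.3931·log₂(0.3931/0.3931) = 0.00000

D_KL(Q||P) = -0.09922 + 0.13615 + 0.00000 + 0.00000 = 0.03693 ≈ 0.0369 bits

These ARE equal here. Q is P with outcomes relabeled (Q(1) = P(2), Q(2) = P(1)) by a relabeling that is its own inverse, so the two sums contain exactly the same terms in a different order. This is a special case — KL divergence is not symmetric in general: D_KL(P||Q) ≠ D_KL(Q||P) for most P, Q.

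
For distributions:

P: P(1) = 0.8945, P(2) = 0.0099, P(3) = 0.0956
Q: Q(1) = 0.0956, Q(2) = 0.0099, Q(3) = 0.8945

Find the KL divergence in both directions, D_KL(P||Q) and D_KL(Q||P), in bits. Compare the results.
D_KL(P||Q) = 2.5773 bits, D_KL(Q||P) = 2.5773 bits. The two directions give exactly the same value for this pair.

D_KL(P||Q) = Σ P(x) log₂(P(x)/Q(x))

Computing term by term:
  P(1)·log₂(P(1)/Q(1)) = 0.8945·log₂(0.8945/0.0956) = 2.88566
  P(2)·log₂(P(2)/Q(2)) = 0.0099·log₂(0.0099/0.0099) = 0.00000
  P(3)·log₂(P(3)/Q(3)) = 0.0956·log₂(0.0956/0.8945) = -0.30841

D_KL(P||Q) = 2.88566 + 0.00000 - 0.30841 = 2.57725 ≈ 2.5773 bits

D_KL(Q||P) = Σ Q(x) log₂(Q(x)/P(x))

Computing term by term:
  Q(1)·log₂(Q(1)/P(1)) = 0.0956·log₂(0.0956/0.8945) = -0.30841
  Q(2)·log₂(Q(2)/P(2)) = 0.0099·log₂(0.0099/0.0099) = 0.00000
  Q(3)·log₂(Q(3)/P(3)) = 0.8945·log₂(0.8945/0.0956) = 2.88566

D_KL(Q||P) = -0.30841 + 0.00000 + 2.88566 = 2.57725 ≈ 2.5773 bits

These ARE equal here. Q is P with outcomes relabeled (Q(1) = P(3), Q(3) = P(1)) by a relabeling that is its own inverse, so the two sums contain exactly the same terms in a different order. This is a special case — KL divergence is not symmetric in general: D_KL(P||Q) ≠ D_KL(Q||P) for most P, Q.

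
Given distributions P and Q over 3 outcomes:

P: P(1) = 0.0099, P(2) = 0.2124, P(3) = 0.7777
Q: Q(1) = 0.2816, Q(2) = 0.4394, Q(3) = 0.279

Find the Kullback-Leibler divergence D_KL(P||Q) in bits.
0.8796 bits

D_KL(P||Q) = Σ P(x) log₂(P(x)/Q(x))

Computing term by term:
  P(1)·log₂(P(1)/Q(1)) = 0.0099·log₂(0.0099/0.2816) = -0.04782
  P(2)·log₂(P(2)/Q(2)) = 0.2124·log₂(0.2124/0.4394) = -0.22275
  P(3)·log₂(P(3)/Q(3)) = 0.7777·log₂(0.7777/0.279) = 1.15018

D_KL(P||Q) = -0.04782 - 0.22275 + 1.15018 = 0.87961 ≈ 0.8796 bits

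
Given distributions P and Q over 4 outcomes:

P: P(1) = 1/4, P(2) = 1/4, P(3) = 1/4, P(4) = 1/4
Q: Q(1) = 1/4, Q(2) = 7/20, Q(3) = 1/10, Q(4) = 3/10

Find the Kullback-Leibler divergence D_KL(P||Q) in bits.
0.1434 bits

D_KL(P||Q) = Σ P(x) log₂(P(x)/Q(x))

Computing term by term:
  P(1)·log₂(P(1)/Q(1)) = (1/4)·log₂((1/4)/(1/4)) = 0.00000
  P(2)·log₂(P(2)/Q(2)) = (1/4)·log₂((1/4)/(7/20)) = -0.12136
  P(3)·log₂(P(3)/Q(3)) = (1/4)·log₂((1/4)/(1/10)) = 0.33048
  P(4)·log₂(P(4)/Q(4)) = (1/4)·log₂((1/4)/(3/10)) = -0.06576

D_KL(P||Q) = 0.00000 - 0.12136 + 0.33048 - 0.06576 = 0.14336 ≈ 0.1434 bits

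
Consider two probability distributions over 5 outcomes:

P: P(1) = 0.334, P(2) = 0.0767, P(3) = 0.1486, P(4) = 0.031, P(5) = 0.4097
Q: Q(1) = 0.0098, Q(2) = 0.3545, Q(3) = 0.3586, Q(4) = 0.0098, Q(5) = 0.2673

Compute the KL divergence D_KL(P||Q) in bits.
1.6460 bits

D_KL(P||Q) = Σ P(x) log₂(P(x)/Q(x))

Computing term by term:
  P(1)·log₂(P(1)/Q(1)) = 0.334·log₂(0.334/0.0098) = 1.70037
  P(2)·log₂(P(2)/Q(2)) = 0.0767·log₂(0.0767/0.3545) = -0.16939
  P(3)·log₂(P(3)/Q(3)) = 0.1486·log₂(0.1486/0.3586) = -0.18886
  P(4)·log₂(P(4)/Q(4)) = 0.031·log₂(0.031/0.0098) = 0.05150
  P(5)·log₂(P(5)/Q(5)) = 0.4097·log₂(0.4097/0.2673) = 0.25242

D_KL(P||Q) = 1.70037 - 0.16939 - 0.18886 + 0.05150 + 0.25242 = 1.64604 ≈ 1.6460 bits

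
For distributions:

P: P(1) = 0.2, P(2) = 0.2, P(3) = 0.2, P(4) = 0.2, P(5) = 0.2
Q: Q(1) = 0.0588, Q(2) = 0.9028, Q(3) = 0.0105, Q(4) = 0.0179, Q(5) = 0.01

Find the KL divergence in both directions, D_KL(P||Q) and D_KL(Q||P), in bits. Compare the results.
D_KL(P||Q) = 2.3294 bits, D_KL(Q||P) = 1.7090 bits. D_KL(P||Q) is larger than D_KL(Q||P) by 0.6204 bits; the two directions differ.

D_KL(P||Q) = Σ P(x) log₂(P(x)/Q(x))

Computing term by term:
  P(1)·log₂(P(1)/Q(1)) = 0.2·log₂(0.2/0.0588) = 0.35322
  P(2)·log₂(P(2)/Q(2)) = 0.2·log₂(0.2/0.9028) = -0.43488
  P(3)·log₂(P(3)/Q(3)) = 0.2·log₂(0.2/0.0105) = 0.85031
  P(4)·log₂(P(4)/Q(4)) = 0.2·log₂(0.2/0.0179) = 0.69639
  P(5)·log₂(P(5)/Q(5)) = 0.2·log₂(0.2/0.01) = 0.86439

D_KL(P||Q) = 0.35322 - 0.43488 + 0.85031 + 0.69639 + 0.86439 = 2.32943 ≈ 2.3294 bits

D_KL(Q||P) = Σ Q(x) log₂(Q(x)/P(x))

Computing term by term:
  Q(1)·log₂(Q(1)/P(1)) = 0.0588·log₂(0.0588/0.2) = -0.10385
  Q(2)·log₂(Q(2)/P(2)) = 0.9028·log₂(0.9028/0.2) = 1.96305
  Q(3)·log₂(Q(3)/P(3)) = 0.0105·log₂(0.0105/0.2) = -0.04464
  Q(4)·log₂(Q(4)/P(4)) = 0.0179·log₂(0.0179/0.2) = -0.06233
  Q(5)·log₂(Q(5)/P(5)) = 0.01·log₂(0.01/0.2) = -0.04322

D_KL(Q||P) = -0.10385 + 1.96305 - 0.04464 - 0.06233 - 0.04322 = 1.70901 ≈ 1.7090 bits

These are NOT equal (difference: 0.6204 bits). KL divergence is asymmetric: D_KL(P||Q) ≠ D_KL(Q||P) in general.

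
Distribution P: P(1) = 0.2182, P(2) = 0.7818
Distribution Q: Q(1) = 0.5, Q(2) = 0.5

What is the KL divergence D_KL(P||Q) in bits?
0.2431 bits

D_KL(P||Q) = Σ P(x) log₂(P(x)/Q(x))

Computing term by term:
  P(1)·log₂(P(1)/Q(1)) = 0.2182·log₂(0.2182/0.5) = -0.26103
  P(2)·log₂(P(2)/Q(2)) = 0.7818·log₂(0.7818/0.5) = 0.50416

D_KL(P||Q) = -0.26103 + 0.50416 = 0.24313 ≈ 0.2431 bits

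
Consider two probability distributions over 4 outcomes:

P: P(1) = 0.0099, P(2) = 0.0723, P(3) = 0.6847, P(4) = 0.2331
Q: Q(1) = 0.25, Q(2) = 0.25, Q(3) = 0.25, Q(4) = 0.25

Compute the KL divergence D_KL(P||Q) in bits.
0.7962 bits

D_KL(P||Q) = Σ P(x) log₂(P(x)/Q(x))

Computing term by term:
  P(1)·log₂(P(1)/Q(1)) = 0.0099·log₂(0.0099/0.25) = -0.04612
  P(2)·log₂(P(2)/Q(2)) = 0.0723·log₂(0.0723/0.25) = -0.12941
  P(3)·log₂(P(3)/Q(3)) = 0.6847·log₂(0.6847/0.25) = 0.99524
  P(4)·log₂(P(4)/Q(4)) = 0.2331·log₂(0.2331/0.25) = -0.02354

D_KL(P||Q) = -0.04612 - 0.12941 + 0.99524 - 0.02354 = 0.79617 ≈ 0.7962 bits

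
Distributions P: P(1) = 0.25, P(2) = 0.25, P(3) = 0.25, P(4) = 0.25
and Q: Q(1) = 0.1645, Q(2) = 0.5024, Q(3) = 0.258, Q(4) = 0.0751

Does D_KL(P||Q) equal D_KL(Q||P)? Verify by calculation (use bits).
D_KL(P||Q) = 0.3216 bits, D_KL(Q||P) = 0.2880 bits. No — D_KL(P||Q) ≠ D_KL(Q||P) for this pair.

D_KL(P||Q) = Σ P(x) log₂(P(x)/Q(x))

Computing term by term:
  P(1)·log₂(P(1)/Q(1)) = 0.25·log₂(0.25/0.1645) = 0.15096
  P(2)·log₂(P(2)/Q(2)) = 0.25·log₂(0.25/0.5024) = -0.25173
  P(3)·log₂(P(3)/Q(3)) = 0.25·log₂(0.25/0.258) = -0.01136
  P(4)·log₂(P(4)/Q(4)) = 0.25·log₂(0.25/0.0751) = 0.43376

D_KL(P||Q) = 0.15096 - 0.25173 - 0.01136 + 0.43376 = 0.32163 ≈ 0.3216 bits

D_KL(Q||P) = Σ Q(x) log₂(Q(x)/P(x))

Computing term by term:
  Q(1)·log₂(Q(1)/P(1)) = 0.1645·log₂(0.1645/0.25) = -0.09933
  Q(2)·log₂(Q(2)/P(2)) = 0.5024·log₂(0.5024/0.25) = 0.50587
  Q(3)·log₂(Q(3)/P(3)) = 0.258·log₂(0.258/0.25) = 0.01172
  Q(4)·log₂(Q(4)/P(4)) = 0.0751·log₂(0.0751/0.25) = -0.13030

D_KL(Q||P) = -0.09933 + 0.50587 + 0.01172 - 0.13030 = 0.28796 ≈ 0.2880 bits

These are NOT equal (difference: 0.0336 bits). KL divergence is asymmetric: D_KL(P||Q) ≠ D_KL(Q||P) in general.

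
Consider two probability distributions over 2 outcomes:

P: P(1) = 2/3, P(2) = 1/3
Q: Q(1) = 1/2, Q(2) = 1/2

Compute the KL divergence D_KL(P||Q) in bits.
0.0817 bits

D_KL(P||Q) = Σ P(x) log₂(P(x)/Q(x))

Computing term by term:
  P(1)·log₂(P(1)/Q(1)) = (2/3)·log₂((2/3)/(1/2)) = 0.27669
  P(2)·log₂(P(2)/Q(2)) = (1/3)·log₂((1/3)/(1/2)) = -0.19499

D_KL(P||Q) = 0.27669 - 0.19499 = 0.08170 ≈ 0.0817 bits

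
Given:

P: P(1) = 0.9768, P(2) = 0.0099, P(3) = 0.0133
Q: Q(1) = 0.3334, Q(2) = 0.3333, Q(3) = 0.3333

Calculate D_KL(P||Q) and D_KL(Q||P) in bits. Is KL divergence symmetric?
D_KL(P||Q) = 1.4028 bits, D_KL(Q||P) = 2.7228 bits. No, KL divergence is not symmetric.

D_KL(P||Q) = Σ P(x) log₂(P(x)/Q(x))

Computing term by term:
  P(1)·log₂(P(1)/Q(1)) = 0.9768·log₂(0.9768/0.3334) = 1.51483
  P(2)·log₂(P(2)/Q(2)) = 0.0099·log₂(0.0099/0.3333) = -0.05023
  P(3)·log₂(P(3)/Q(3)) = 0.0133·log₂(0.0133/0.3333) = -0.06181

D_KL(P||Q) = 1.51483 - 0.05023 - 0.06181 = 1.40279 ≈ 1.4028 bits

D_KL(Q||P) = Σ Q(x) log₂(Q(x)/P(x))

Computing term by term:
  Q(1)·log₂(Q(1)/P(1)) = 0.3334·log₂(0.3334/0.9768) = -0.51704
  Q(2)·log₂(Q(2)/P(2)) = 0.3333·log₂(0.3333/0.0099) = 1.69091
  Q(3)·log₂(Q(3)/P(3)) = 0.3333·log₂(0.3333/0.0133) = 1.54895

D_KL(Q||P) = -0.51704 + 1.69091 + 1.54895 = 2.72282 ≈ 2.7228 bits

These are NOT equal (difference: 1.3200 bits). KL divergence is asymmetric: D_KL(P||Q) ≠ D_KL(Q||P) in general.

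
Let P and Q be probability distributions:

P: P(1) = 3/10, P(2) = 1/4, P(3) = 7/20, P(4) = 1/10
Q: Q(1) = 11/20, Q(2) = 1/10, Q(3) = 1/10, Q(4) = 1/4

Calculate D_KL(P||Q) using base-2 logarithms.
0.5685 bits

D_KL(P||Q) = Σ P(x) log₂(P(x)/Q(x))

Computing term by term:
  P(1)·log₂(P(1)/Q(1)) = (3/10)·log₂((3/10)/(11/20)) = -0.26234
  P(2)·log₂(P(2)/Q(2)) = (1/4)·log₂((1/4)/(1/10)) = 0.33048
  P(3)·log₂(P(3)/Q(3)) = (7/20)·log₂((7/20)/(1/10)) = 0.63257
  P(4)·log₂(P(4)/Q(4)) = (1/10)·log₂((1/10)/(1/4)) = -0.13219

D_KL(P||Q) = -0.26234 + 0.33048 + 0.63257 - 0.13219 = 0.56852 ≈ 0.5685 bits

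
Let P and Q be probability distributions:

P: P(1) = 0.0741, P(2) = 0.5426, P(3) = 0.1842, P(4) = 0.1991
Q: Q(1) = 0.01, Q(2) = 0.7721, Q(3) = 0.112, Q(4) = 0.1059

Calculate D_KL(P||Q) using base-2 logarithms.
0.2515 bits

D_KL(P||Q) = Σ P(x) log₂(P(x)/Q(x))

Computing term by term:
  P(1)·log₂(P(1)/Q(1)) = 0.0741·log₂(0.0741/0.01) = 0.21411
  P(2)·log₂(P(2)/Q(2)) = 0.5426·log₂(0.5426/0.7721) = -0.27613
  P(3)·log₂(P(3)/Q(3)) = 0.1842·log₂(0.1842/0.112) = 0.13221
  P(4)·log₂(P(4)/Q(4)) = 0.1991·log₂(0.1991/0.1059) = 0.18134

D_KL(P||Q) = 0.21411 - 0.27613 + 0.13221 + 0.18134 = 0.25153 ≈ 0.2515 bits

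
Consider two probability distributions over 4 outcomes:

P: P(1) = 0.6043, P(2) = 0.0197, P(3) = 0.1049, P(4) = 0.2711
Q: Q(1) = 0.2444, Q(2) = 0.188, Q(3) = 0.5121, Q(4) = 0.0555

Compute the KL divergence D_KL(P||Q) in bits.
1.1055 bits

D_KL(P||Q) = Σ P(x) log₂(P(x)/Q(x))

Computing term by term:
  P(1)·log₂(P(1)/Q(1)) = 0.6043·log₂(0.6043/0.2444) = 0.78923
  P(2)·log₂(P(2)/Q(2)) = 0.0197·log₂(0.0197/0.188) = -0.06411
  P(3)·log₂(P(3)/Q(3)) = 0.1049·log₂(0.1049/0.5121) = -0.23995
  P(4)·log₂(P(4)/Q(4)) = 0.2711·log₂(0.2711/0.0555) = 0.62035

D_KL(P||Q) = 0.78923 - 0.06411 - 0.23995 + 0.62035 = 1.10552 ≈ 1.1055 bits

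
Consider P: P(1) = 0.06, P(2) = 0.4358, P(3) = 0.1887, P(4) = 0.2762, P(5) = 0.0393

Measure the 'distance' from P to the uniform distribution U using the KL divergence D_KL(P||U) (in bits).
0.4060 bits

U(i) = 1/5 for all i

D_KL(P||U) = Σ P(x) log₂(P(x) / (1/5))
           = Σ P(x) log₂(P(x)) + log₂(5)
           = log₂(5) - H(P)

H(P) = -Σ P(x) log₂(P(x)):
  -P(1)·log₂(P(1)) = -(0.06)·log₂(0.06) = 0.24353
  -P(2)·log₂(P(2)) = -(0.4358)·log₂(0.4358) = 0.52220
  -P(3)·log₂(P(3)) = -(0.1887)·log₂(0.1887) = 0.45398
  -P(4)·log₂(P(4)) = -(0.2762)·log₂(0.2762) = 0.51269
  -P(5)·log₂(P(5)) = -(0.0393)·log₂(0.0393) = 0.18350
H(P) = 0.24353 + 0.52220 + 0.45398 + 0.51269 + 0.18350 = 1.91590 bits

log₂(5) = 2.32193 bits

D_KL(P||U) = 2.32193 - 1.91590 = 0.40603 ≈ 0.4060 bits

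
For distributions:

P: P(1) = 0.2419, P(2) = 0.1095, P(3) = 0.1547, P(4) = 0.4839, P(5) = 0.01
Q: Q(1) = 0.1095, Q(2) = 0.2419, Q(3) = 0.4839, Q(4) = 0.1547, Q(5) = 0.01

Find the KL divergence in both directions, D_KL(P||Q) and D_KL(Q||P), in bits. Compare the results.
D_KL(P||Q) = 0.6930 bits, D_KL(Q||P) = 0.6930 bits. The two directions give exactly the same value for this pair.

D_KL(P||Q) = Σ P(x) log₂(P(x)/Q(x))

Computing term by term:
  P(1)·log₂(P(1)/Q(1)) = 0.2419·log₂(0.2419/0.1095) = 0.27661
  P(2)·log₂(P(2)/Q(2)) = 0.1095·log₂(0.1095/0.2419) = -0.12521
  P(3)·log₂(P(3)/Q(3)) = 0.1547·log₂(0.1547/0.4839) = -0.25452
  P(4)·log₂(P(4)/Q(4)) = 0.4839·log₂(0.4839/0.1547) = 0.79613
  P(5)·log₂(P(5)/Q(5)) = 0.01·log₂(0.01/0.01) = 0.00000

D_KL(P||Q) = 0.27661 - 0.12521 - 0.25452 + 0.79613 + 0.00000 = 0.69301 ≈ 0.6930 bits

D_KL(Q||P) = Σ Q(x) log₂(Q(x)/P(x))

Computing term by term:
  Q(1)·log₂(Q(1)/P(1)) = 0.1095·log₂(0.1095/0.2419) = -0.12521
  Q(2)·log₂(Q(2)/P(2)) = 0.2419·log₂(0.2419/0.1095) = 0.27661
  Q(3)·log₂(Q(3)/P(3)) = 0.4839·log₂(0.4839/0.1547) = 0.79613
  Q(4)·log₂(Q(4)/P(4)) = 0.1547·log₂(0.1547/0.4839) = -0.25452
  Q(5)·log₂(Q(5)/P(5)) = 0.01·log₂(0.01/0.01) = 0.00000

D_KL(Q||P) = -0.12521 + 0.27661 + 0.79613 - 0.25452 + 0.00000 = 0.69301 ≈ 0.6930 bits

These ARE equal here. Q is P with outcomes relabeled (Q(1) = P(2), Q(2) = P(1), Q(3) = P(4), Q(4) = P(3)) by a relabeling that is its own inverse, so the two sums contain exactly the same terms in a different order. This is a special case — KL divergence is not symmetric in general: D_KL(P||Q) ≠ D_KL(Q||P) for most P, Q.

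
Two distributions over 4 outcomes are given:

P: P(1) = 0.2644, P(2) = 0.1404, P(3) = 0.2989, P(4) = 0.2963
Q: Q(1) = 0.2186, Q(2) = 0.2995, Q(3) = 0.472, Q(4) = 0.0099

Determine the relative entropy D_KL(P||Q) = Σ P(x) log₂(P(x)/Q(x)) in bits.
1.1750 bits

D_KL(P||Q) = Σ P(x) log₂(P(x)/Q(x))

Computing term by term:
  P(1)·log₂(P(1)/Q(1)) = 0.2644·log₂(0.2644/0.2186) = 0.07256
  P(2)·log₂(P(2)/Q(2)) = 0.1404·log₂(0.1404/0.2995) = -0.15346
  P(3)·log₂(P(3)/Q(3)) = 0.2989·log₂(0.2989/0.472) = -0.19701
  P(4)·log₂(P(4)/Q(4)) = 0.2963·log₂(0.2963/0.0099) = 1.45290

D_KL(P||Q) = 0.07256 - 0.15346 - 0.19701 + 1.45290 = 1.17499 ≈ 1.1750 bits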